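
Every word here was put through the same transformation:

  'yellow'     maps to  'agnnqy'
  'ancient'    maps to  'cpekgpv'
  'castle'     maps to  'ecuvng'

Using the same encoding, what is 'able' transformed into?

cdng

This is a Caesar cipher with shift 2.
For able: a+2=c, b+2=d, l+2=n, e+2=g.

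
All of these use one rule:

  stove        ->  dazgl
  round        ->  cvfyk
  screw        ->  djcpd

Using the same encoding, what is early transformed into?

Shifts by position in stove: pos 0: s→d (+11), pos 1: t→a (+7), pos 2: o→z (+11), pos 3: v→g (+11), pos 4: e→l (+7) — repeating every 3. A repeating key of period 3 is used — shifts +11, +7, +11 over and over.
For early: e+11=p, a+7=h, r+11=c, l+11=w, y+7=f.

phcwf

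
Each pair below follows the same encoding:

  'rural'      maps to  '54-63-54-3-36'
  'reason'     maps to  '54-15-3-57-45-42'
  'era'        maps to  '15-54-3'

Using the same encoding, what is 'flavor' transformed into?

r(#18)→54 and u(#21)→63: differences scale by 3, so n = 3·pos + 0. The formula is n = 3×(alphabet index, a=1).
For flavor: f=6→18, l=12→36, a=1→3, v=22→66, o=15→45, r=18→54.

18-36-3-66-45-54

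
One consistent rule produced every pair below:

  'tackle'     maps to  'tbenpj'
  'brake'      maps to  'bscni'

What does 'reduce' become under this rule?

rffxgj

Letter i (0-indexed) is shifted by i+0, so successive shifts are 0, 1, 2, ….
On reduce: r+0=r, e+1=f, d+2=f, u+3=x, c+4=g, e+5=j.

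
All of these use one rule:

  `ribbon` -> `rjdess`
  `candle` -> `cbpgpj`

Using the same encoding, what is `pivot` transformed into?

pjxrx

Each letter shifts forward by its position index (0, 1, 2, …) — the shift grows by one for each successive letter.
On pivot: p+0=p, i+1=j, v+2=x, o+3=r, t+4=x.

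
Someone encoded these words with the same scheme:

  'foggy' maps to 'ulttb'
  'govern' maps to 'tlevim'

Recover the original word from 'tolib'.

glory

Each letter is replaced by its mirror in the alphabet: a↔z, b↔y, c↔x, and so on (the Atbash cipher).
Reversing it on tolib: t↔g, o↔l, l↔o, i↔r, b↔y.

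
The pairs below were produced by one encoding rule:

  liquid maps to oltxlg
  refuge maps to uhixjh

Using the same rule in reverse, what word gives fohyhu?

clever

Compare letters: l→o is +3, i→l is +3, q→t is +3 — a constant shift. Every letter moves 3 places later in the alphabet, wrapping around z→a.
Reversing it on fohyhu: f−3=c, o−3=l, h−3=e, y−3=v, h−3=e, u−3=r.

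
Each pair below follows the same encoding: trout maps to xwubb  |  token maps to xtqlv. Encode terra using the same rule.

xjxyi

In trout: t→x is +4, r→w is +5, o→u is +6, u→b is +7 — the shift increases by 1 each position. Letter i (0-indexed) is shifted by i+4, so successive shifts are 4, 5, 6, ….
Applying it to terra: t+4=x, e+5=j, r+6=x, r+7=y, a+8=i.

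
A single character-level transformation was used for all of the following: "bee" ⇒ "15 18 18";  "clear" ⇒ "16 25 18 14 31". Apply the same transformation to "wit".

36 22 33

b is letter #2 and maps to 15: an offset of 13. Each letter is replaced by its alphabet position (a=1..z=26) + 13.
On wit: w=23→36, i=9→22, t=20→33.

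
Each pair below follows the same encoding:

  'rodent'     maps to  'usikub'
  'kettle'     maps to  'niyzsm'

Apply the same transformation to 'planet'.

spftlb

Each letter shifts forward by (position + 3), i.e. 3, 4, 5, … — the shift grows by one for each successive letter.
Applying it to planet: p+3=s, l+4=p, a+5=f, n+6=t, e+7=l, t+8=b.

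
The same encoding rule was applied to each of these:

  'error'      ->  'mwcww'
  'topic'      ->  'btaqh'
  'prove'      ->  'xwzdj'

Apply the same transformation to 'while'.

A repeating key of period 3 is used — shifts +8, +5, +11 over and over.
Applying it to while: w+8=e, h+5=m, i+11=t, l+8=t, e+5=j.

emttj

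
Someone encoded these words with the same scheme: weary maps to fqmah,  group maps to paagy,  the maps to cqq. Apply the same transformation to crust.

lagbc

Two shifts are in play — +12 for a/e/i/o/u, +9 for every other letter.
Applying it to crust: c(cons)+9=l, r(cons)+9=a, u(vowel)+12=g, s(cons)+9=b, t(cons)+9=c.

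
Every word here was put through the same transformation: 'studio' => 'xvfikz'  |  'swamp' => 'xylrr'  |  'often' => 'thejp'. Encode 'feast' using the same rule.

Shifts by position in studio: pos 0: s→x (+5), pos 1: t→v (+2), pos 2: u→f (+11), pos 3: d→i (+5), pos 4: i→k (+2), pos 5: o→z (+11) — repeating every 3. The shifts repeat in a cycle of length 3: positions 0,1,… shift by +5, +2, +11, then the pattern repeats.
For feast: f+5=k, e+2=g, a+11=l, s+5=x, t+2=v.

kglxv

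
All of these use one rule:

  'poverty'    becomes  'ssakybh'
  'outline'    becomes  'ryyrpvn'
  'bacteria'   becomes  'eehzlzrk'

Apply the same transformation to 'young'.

bsztn

In poverty: p→s is +3, o→s is +4, v→a is +5, e→k is +6 — the shift increases by 1 each position. Letter i (0-indexed) is shifted by i+3, so successive shifts are 3, 4, 5, ….
Applying it to young: y+3=b, o+4=s, u+5=z, n+6=t, g+7=n.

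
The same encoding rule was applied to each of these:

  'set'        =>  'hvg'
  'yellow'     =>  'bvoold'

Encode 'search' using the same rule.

This is the alphabet-reversal cipher (Atbash): a becomes z, b becomes y, etc.
Applying it to search: s↔h, e↔v, a↔z, r↔i, c↔x, h↔s.

hvzixs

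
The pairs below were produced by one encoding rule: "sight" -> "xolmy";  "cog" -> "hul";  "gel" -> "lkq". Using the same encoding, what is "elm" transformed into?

The shift depends on letter class: consonant s→x is +5, but vowel i→o is +6. The rule splits by letter class: vowels +6, consonants +5.
Applying it to elm: e(vowel)+6=k, l(cons)+5=q, m(cons)+5=r.

kqr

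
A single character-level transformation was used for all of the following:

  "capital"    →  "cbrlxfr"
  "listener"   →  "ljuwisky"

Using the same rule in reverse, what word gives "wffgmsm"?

wedding

The shift increases by 1 at each position, starting from +0: 0, 1, 2, ….
Decoding wffgmsm: w−0=w, f−1=e, f−2=d, g−3=d, m−4=i, s−5=n, m−6=g.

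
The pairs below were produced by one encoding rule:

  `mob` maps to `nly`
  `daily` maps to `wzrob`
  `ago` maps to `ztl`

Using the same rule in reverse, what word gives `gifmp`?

trunk

Each letter is replaced by its mirror in the alphabet: a↔z, b↔y, c↔x, and so on (the Atbash cipher).
Reversing it on gifmp: g↔t, i↔r, f↔u, m↔n, p↔k.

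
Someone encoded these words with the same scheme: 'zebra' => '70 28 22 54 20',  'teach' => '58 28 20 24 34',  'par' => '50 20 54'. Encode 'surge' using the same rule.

z(#26)→70 and e(#5)→28: differences scale by 2, so n = 2·pos + 18. The formula is n = 2×(alphabet index, a=1) + 18.
Applying it to surge: s=19→56, u=21→60, r=18→54, g=7→32, e=5→28.

56 60 54 32 28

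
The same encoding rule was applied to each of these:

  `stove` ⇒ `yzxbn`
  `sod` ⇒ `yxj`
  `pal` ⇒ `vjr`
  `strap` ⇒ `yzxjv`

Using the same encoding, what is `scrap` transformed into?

The shift depends on letter class: consonant s→y is +6, but vowel o→x is +9. Two shifts are in play — +9 for a/e/i/o/u, +6 for every other letter.
Applying it to scrap: s(cons)+6=y, c(cons)+6=i, r(cons)+6=x, a(vowel)+9=j, p(cons)+6=v.

yixjv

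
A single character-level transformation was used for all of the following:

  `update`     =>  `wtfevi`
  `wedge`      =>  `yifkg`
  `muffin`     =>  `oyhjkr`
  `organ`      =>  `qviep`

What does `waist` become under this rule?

A repeating key of period 2 is used — shifts +2, +4 over and over.
For waist: w+2=y, a+4=e, i+2=k, s+4=w, t+2=v.

yekwv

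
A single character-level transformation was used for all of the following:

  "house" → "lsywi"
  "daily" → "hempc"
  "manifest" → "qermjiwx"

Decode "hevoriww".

Compare letters: h→l is +4, o→s is +4, u→y is +4 — a constant shift. Every letter moves 4 places later in the alphabet, wrapping around z→a.
Reversing it on hevoriww: h−4=d, e−4=a, v−4=r, o−4=k, r−4=n, i−4=e, w−4=s, w−4=s.

darkness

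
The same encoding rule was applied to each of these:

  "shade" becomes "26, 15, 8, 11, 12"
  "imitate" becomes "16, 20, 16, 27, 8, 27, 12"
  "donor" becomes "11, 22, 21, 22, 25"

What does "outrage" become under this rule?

22, 28, 27, 25, 8, 14, 12

s is letter #19 and maps to 26: an offset of 7. The number is (letter's place in the alphabet, a=1) + 7.
For outrage: o=15→22, u=21→28, t=20→27, r=18→25, a=1→8, g=7→14, e=5→12.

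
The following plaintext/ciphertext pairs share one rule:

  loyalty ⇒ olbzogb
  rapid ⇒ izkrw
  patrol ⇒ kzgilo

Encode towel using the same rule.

gldvo

Each pair mirrors across the alphabet (l↔o, o↔l, y↔b): positions sum to 25. This is the alphabet-reversal cipher (Atbash): a becomes z, b becomes y, etc.
For towel: t↔g, o↔l, w↔d, e↔v, l↔o.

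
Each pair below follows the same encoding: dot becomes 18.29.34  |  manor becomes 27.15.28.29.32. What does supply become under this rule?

The number is (letter's place in the alphabet, a=1) + 14.
On supply: s=19→33, u=21→35, p=16→30, p=16→30, l=12→26, y=25→39.

33.35.30.30.26.39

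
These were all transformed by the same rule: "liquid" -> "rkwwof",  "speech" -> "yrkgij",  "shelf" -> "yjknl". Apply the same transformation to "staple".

yvgrrg

Shifts by position in liquid: pos 0: l→r (+6), pos 1: i→k (+2), pos 2: q→w (+6), pos 3: u→w (+2) — repeating every 2. It's a Vigenère-style cipher with numeric key [6,2]: position i shifts by key[i mod 2].
Applying it to staple: s+6=y, t+2=v, a+6=g, p+2=r, l+6=r, e+2=g.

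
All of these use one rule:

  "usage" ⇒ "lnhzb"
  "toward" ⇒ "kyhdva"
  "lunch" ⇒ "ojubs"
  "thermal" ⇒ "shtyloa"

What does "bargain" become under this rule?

The output letters match the input read backwards, each shifted +7: usage reversed is egasu. Two steps: reverse the string, then apply a Caesar shift of +7.
On bargain: reverse → niagrab; then shift: n+7=u, i+7=p, a+7=h, g+7=n, r+7=y, a+7=h, b+7=i.

uphnyhi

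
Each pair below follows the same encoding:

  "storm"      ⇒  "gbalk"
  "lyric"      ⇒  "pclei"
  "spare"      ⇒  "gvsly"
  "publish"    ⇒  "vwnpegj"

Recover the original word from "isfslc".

Treating letters as 0–25, the rule is x ↦ 21x + 18 (mod 26).
Reversing it on isfslc: i(8)→5·(8−18)≡2=c; s(18)→5·(18−18)≡0=a; f(5)→5·(5−18)≡13=n; s(18)→5·(18−18)≡0=a; l(11)→5·(11−18)≡17=r; c(2)→5·(2−18)≡24=y (all mod 26).

canary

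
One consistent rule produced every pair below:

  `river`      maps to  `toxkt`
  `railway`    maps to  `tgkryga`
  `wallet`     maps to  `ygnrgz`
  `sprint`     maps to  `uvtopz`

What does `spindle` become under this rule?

Shifts by position in river: pos 0: r→t (+2), pos 1: i→o (+6), pos 2: v→x (+2), pos 3: e→k (+6) — repeating every 2. It's a Vigenère-style cipher with numeric key [2,6]: position i shifts by key[i mod 2].
Applying it to spindle: s+2=u, p+6=v, i+2=k, n+6=t, d+2=f, l+6=r, e+2=g.

uvktfrg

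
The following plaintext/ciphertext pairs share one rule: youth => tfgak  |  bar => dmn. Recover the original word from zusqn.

begin

The output letters match the input read backwards, each shifted +12: youth reversed is htuoy. Read the word backwards and shift each letter +12.
Reversing it on zusqn: shift back: z−12=n, u−12=i, s−12=g, q−12=e, n−12=b → nigeb; then reverse → begin.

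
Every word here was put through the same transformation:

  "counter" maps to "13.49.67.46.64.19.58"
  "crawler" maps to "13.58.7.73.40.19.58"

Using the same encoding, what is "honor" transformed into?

c(#3)→13 and o(#15)→49: differences scale by 3, so n = 3·pos + 4. The formula is n = 3×(alphabet index, a=1) + 4.
On honor: h=8→28, o=15→49, n=14→46, o=15→49, r=18→58.

28.49.46.49.58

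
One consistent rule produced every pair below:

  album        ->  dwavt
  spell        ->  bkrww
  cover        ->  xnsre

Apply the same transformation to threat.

a(0)→d(3) and l(11)→w(22) fit y≡23x+3 (mod 26); the inverse of 23 mod 26 is 17. Each letter's alphabet position (a=0..z=25) is mapped through 23·x+3 mod 26 — an affine cipher.
For threat: t(19)→23·19+3≡24=y; h(7)→23·7+3≡8=i; r(17)→23·17+3≡4=e; e(4)→23·4+3≡17=r; a(0)→23·0+3≡3=d; t(19)→23·19+3≡24=y (all mod 26).

yierdy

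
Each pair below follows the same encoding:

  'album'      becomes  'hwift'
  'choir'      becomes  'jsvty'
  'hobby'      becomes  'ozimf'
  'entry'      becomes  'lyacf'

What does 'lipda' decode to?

Shifts by position in album: pos 0: a→h (+7), pos 1: l→w (+11), pos 2: b→i (+7), pos 3: u→f (+11) — repeating every 2. The shifts repeat in a cycle of length 2: positions 0,1,… shift by +7, +11, then the pattern repeats.
Decoding lipda: l−7=e, i−11=x, p−7=i, d−11=s, a−7=t.

exist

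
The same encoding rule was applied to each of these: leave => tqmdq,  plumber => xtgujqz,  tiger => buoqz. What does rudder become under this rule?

The shift depends on letter class: consonant l→t is +8, but vowel e→q is +12. Vowels shift forward by 12 and consonants shift forward by 8.
For rudder: r(cons)+8=z, u(vowel)+12=g, d(cons)+8=l, d(cons)+8=l, e(vowel)+12=q, r(cons)+8=z.

zgllqz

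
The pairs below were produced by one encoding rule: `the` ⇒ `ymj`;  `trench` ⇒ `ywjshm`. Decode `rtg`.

Compare letters: t→y is +5, h→m is +5, e→j is +5 — a constant shift. Every letter moves 5 places later in the alphabet, wrapping around z→a.
Decoding rtg: r−5=m, t−5=o, g−5=b.

mob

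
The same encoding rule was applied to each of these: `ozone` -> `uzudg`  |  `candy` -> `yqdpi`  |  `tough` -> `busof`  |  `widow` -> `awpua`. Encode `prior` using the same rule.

o(14)→u(20) and z(25)→z(25) fit y≡17x+16 (mod 26); the inverse of 17 mod 26 is 23. Each letter's alphabet position (a=0..z=25) is mapped through 17·x+16 mod 26 — an affine cipher.
Applying it to prior: p(15)→17·15+16≡11=l; r(17)→17·17+16≡19=t; i(8)→17·8+16≡22=w; o(14)→17·14+16≡20=u; r(17)→17·17+16≡19=t (all mod 26).

ltwut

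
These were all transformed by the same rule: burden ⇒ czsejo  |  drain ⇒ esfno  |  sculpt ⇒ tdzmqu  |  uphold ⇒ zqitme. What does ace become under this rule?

The shift depends on letter class: consonant b→c is +1, but vowel u→z is +5. Vowels shift forward by 5 and consonants shift forward by 1.
Applying it to ace: a(vowel)+5=f, c(cons)+1=d, e(vowel)+5=j.

fdj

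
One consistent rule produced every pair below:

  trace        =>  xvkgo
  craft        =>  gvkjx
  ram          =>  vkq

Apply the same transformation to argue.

The shift depends on letter class: consonant t→x is +4, but vowel a→k is +10. The rule splits by letter class: vowels +10, consonants +4.
Applying it to argue: a(vowel)+10=k, r(cons)+4=v, g(cons)+4=k, u(vowel)+10=e, e(vowel)+10=o.

kvkeo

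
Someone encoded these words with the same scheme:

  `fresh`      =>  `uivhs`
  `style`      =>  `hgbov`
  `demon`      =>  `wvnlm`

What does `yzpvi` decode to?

Letters are reflected about the middle of the alphabet (position → 25−position): Atbash.
Undoing it on yzpvi: y↔b, z↔a, p↔k, v↔e, i↔r.

baker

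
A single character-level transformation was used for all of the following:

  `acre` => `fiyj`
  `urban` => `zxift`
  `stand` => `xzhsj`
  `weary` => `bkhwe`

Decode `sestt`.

A repeating key of period 3 is used — shifts +5, +6, +7 over and over.
Undoing it on sestt: s−5=n, e−6=y, s−7=l, t−5=o, t−6=n.

nylon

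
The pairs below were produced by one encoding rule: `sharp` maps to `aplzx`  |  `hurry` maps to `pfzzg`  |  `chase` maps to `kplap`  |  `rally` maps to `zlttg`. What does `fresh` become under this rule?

nzpap

The shift depends on letter class: consonant s→a is +8, but vowel a→l is +11. Vowels shift forward by 11 and consonants shift forward by 8.
Applying it to fresh: f(cons)+8=n, r(cons)+8=z, e(vowel)+11=p, s(cons)+8=a, h(cons)+8=p.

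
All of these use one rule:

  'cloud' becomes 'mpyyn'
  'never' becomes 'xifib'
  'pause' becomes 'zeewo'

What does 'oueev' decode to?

Shifts by position in cloud: pos 0: c→m (+10), pos 1: l→p (+4), pos 2: o→y (+10), pos 3: u→y (+4) — repeating every 2. The shifts repeat in a cycle of length 2: positions 0,1,… shift by +10, +4, then the pattern repeats.
Reversing it on oueev: o−10=e, u−4=q, e−10=u, e−4=a, v−10=l.

equal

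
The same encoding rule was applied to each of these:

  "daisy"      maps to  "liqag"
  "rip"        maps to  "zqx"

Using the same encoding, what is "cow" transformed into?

Every letter moves 8 places later in the alphabet, wrapping around z→a.
For cow: c+8=k, o+8=w, w+8=e.

kwe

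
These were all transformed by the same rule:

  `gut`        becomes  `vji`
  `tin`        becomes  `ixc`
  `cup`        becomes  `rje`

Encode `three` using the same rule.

iwgtt

Compare letters: g→v is +15, u→j is +15, t→i is +15 — a constant shift. Every letter moves 15 places later in the alphabet, wrapping around z→a.
For three: t+15=i, h+15=w, r+15=g, e+15=t, e+15=t.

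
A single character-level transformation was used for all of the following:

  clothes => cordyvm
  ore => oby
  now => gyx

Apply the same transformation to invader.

bonkfxs

The word is reversed, then every letter is shifted forward by 10.
On invader: reverse → redavni; then shift: r+10=b, e+10=o, d+10=n, a+10=k, v+10=f, n+10=x, i+10=s.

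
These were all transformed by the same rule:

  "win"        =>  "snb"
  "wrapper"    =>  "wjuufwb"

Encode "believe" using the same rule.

The output letters match the input read backwards, each shifted +5: win reversed is niw. Two steps: reverse the string, then apply a Caesar shift of +5.
For believe: reverse → eveileb; then shift: e+5=j, v+5=a, e+5=j, i+5=n, l+5=q, e+5=j, b+5=g.

jajnqjg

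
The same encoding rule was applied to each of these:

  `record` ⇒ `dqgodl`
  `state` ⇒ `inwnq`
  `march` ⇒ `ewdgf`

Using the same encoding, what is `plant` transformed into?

r(17)→d(3) and e(4)→q(16) fit y≡5x+22 (mod 26); the inverse of 5 mod 26 is 21. Each letter's alphabet position (a=0..z=25) is mapped through 5·x+22 mod 26 — an affine cipher.
For plant: p(15)→5·15+22≡19=t; l(11)→5·11+22≡25=z; a(0)→5·0+22≡22=w; n(13)→5·13+22≡9=j; t(19)→5·19+22≡13=n (all mod 26).

tzwjn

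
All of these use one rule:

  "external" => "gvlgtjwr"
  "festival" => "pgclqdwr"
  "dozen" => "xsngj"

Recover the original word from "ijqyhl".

knight

e(4)→g(6) and x(23)→v(21) fit y≡9x+22 (mod 26); the inverse of 9 mod 26 is 3. This is an affine cipher: with a=0,…,z=25, each position x becomes (9x+22) mod 26.
Decoding ijqyhl: i(8)→3·(8−22)≡10=k; j(9)→3·(9−22)≡13=n; q(16)→3·(16−22)≡8=i; y(24)→3·(24−22)≡6=g; h(7)→3·(7−22)≡7=h; l(11)→3·(11−22)≡19=t (all mod 26).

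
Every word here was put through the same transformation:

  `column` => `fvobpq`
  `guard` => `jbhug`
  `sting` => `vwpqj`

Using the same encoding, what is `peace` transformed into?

slhfl

The shift depends on letter class: consonant c→f is +3, but vowel o→v is +7. The rule splits by letter class: vowels +7, consonants +3.
For peace: p(cons)+3=s, e(vowel)+7=l, a(vowel)+7=h, c(cons)+3=f, e(vowel)+7=l.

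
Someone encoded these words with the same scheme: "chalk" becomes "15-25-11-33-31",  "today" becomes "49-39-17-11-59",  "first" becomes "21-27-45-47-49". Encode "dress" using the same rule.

17-45-19-47-47

c(#3)→15 and h(#8)→25: differences scale by 2, so n = 2·pos + 9. The formula is n = 2×(alphabet index, a=1) + 9.
On dress: d=4→17, r=18→45, e=5→19, s=19→47, s=19→47.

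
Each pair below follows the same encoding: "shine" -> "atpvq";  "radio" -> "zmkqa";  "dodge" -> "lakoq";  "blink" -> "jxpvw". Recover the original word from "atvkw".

A repeating key of period 3 is used — shifts +8, +12, +7 over and over.
Decoding atvkw: a−8=s, t−12=h, v−7=o, k−8=c, w−12=k.

shock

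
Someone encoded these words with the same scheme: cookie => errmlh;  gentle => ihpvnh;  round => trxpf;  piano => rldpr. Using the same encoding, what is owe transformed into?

The shift depends on letter class: consonant c→e is +2, but vowel o→r is +3. The rule splits by letter class: vowels +3, consonants +2.
Applying it to owe: o(vowel)+3=r, w(cons)+2=y, e(vowel)+3=h.

ryh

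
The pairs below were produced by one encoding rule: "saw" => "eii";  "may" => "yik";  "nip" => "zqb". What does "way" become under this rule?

The shift depends on letter class: consonant s→e is +12, but vowel a→i is +8. The rule splits by letter class: vowels +8, consonants +12.
For way: w(cons)+12=i, a(vowel)+8=i, y(cons)+12=k.

iik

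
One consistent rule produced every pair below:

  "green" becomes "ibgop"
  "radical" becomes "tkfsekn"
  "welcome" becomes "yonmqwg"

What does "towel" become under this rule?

Shifts by position in green: pos 0: g→i (+2), pos 1: r→b (+10), pos 2: e→g (+2), pos 3: e→o (+10) — repeating every 2. It's a Vigenère-style cipher with numeric key [2,10]: position i shifts by key[i mod 2].
On towel: t+2=v, o+10=y, w+2=y, e+10=o, l+2=n.

vyyon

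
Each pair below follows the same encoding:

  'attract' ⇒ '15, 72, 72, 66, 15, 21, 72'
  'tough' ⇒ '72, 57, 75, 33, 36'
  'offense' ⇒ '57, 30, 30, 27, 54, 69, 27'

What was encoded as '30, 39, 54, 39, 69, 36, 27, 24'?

Each letter becomes 3×(its alphabet position, a=1..z=26) + 12.
Decoding 30, 39, 54, 39, 69, 36, 27, 24: 30→(30−12)÷3=6=f, 39→(39−12)÷3=9=i, 54→(54−12)÷3=14=n, 39→(39−12)÷3=9=i, 69→(69−12)÷3=19=s, 36→(36−12)÷3=8=h, 27→(27−12)÷3=5=e, 24→(24−12)÷3=4=d.

finished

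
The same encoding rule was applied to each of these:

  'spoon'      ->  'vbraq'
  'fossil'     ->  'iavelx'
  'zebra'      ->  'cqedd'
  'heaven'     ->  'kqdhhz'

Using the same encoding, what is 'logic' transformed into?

oajuf

Shifts by position in spoon: pos 0: s→v (+3), pos 1: p→b (+12), pos 2: o→r (+3), pos 3: o→a (+12) — repeating every 2. A repeating key of period 2 is used — shifts +3, +12 over and over.
Applying it to logic: l+3=o, o+12=a, g+3=j, i+12=u, c+3=f.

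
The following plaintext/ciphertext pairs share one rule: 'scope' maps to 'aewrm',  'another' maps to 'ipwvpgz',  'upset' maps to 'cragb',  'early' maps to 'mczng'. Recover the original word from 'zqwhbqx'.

Shifts by position in scope: pos 0: s→a (+8), pos 1: c→e (+2), pos 2: o→w (+8), pos 3: p→r (+2) — repeating every 2. The shifts repeat in a cycle of length 2: positions 0,1,… shift by +8, +2, then the pattern repeats.
Decoding zqwhbqx: z−8=r, q−2=o, w−8=o, h−2=f, b−8=t, q−2=o, x−8=p.

rooftop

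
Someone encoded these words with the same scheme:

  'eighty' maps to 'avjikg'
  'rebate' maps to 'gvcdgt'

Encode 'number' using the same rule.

tgdowp

The output letters match the input read backwards, each shifted +2: eighty reversed is ythgie. The word is reversed, then every letter is shifted forward by 2.
Applying it to number: reverse → rebmun; then shift: r+2=t, e+2=g, b+2=d, m+2=o, u+2=w, n+2=p.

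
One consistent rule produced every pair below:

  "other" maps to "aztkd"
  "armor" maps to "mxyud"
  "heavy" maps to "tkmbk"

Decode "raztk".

funny

Shifts by position in other: pos 0: o→a (+12), pos 1: t→z (+6), pos 2: h→t (+12), pos 3: e→k (+6) — repeating every 2. The shifts repeat in a cycle of length 2: positions 0,1,… shift by +12, +6, then the pattern repeats.
Reversing it on raztk: r−12=f, a−6=u, z−12=n, t−6=n, k−12=y.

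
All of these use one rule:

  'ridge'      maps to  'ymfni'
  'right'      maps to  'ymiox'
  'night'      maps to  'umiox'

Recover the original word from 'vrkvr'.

onion

The shifts repeat in a cycle of length 3: positions 0,1,… shift by +7, +4, +2, then the pattern repeats.
Reversing it on vrkvr: v−7=o, r−4=n, k−2=i, v−7=o, r−4=n.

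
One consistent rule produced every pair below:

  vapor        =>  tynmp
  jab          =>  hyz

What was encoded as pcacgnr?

It's a constant shift of +24 (ROT24).
Reversing it on pcacgnr: p−24=r, c−24=e, a−24=c, c−24=e, g−24=i, n−24=p, r−24=t.

receipt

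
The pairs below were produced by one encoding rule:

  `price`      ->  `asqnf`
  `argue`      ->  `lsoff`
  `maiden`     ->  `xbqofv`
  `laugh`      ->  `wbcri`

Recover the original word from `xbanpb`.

Shifts by position in price: pos 0: p→a (+11), pos 1: r→s (+1), pos 2: i→q (+8), pos 3: c→n (+11), pos 4: e→f (+1) — repeating every 3. A repeating key of period 3 is used — shifts +11, +1, +8 over and over.
Decoding xbanpb: x−11=m, b−1=a, a−8=s, n−11=c, p−1=o, b−8=t.

mascot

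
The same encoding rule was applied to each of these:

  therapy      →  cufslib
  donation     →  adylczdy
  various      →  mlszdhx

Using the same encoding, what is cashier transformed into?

vlxuzfs

This is an affine cipher: with a=0,…,z=25, each position x becomes (5x+11) mod 26.
On cashier: c(2)→5·2+11≡21=v; a(0)→5·0+11≡11=l; s(18)→5·18+11≡23=x; h(7)→5·7+11≡20=u; i(8)→5·8+11≡25=z; e(4)→5·4+11≡5=f; r(17)→5·17+11≡18=s (all mod 26).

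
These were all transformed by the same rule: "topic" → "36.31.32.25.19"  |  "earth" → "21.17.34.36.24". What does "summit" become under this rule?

35.37.29.29.25.36

The number is (letter's place in the alphabet, a=1) + 16.
For summit: s=19→35, u=21→37, m=13→29, m=13→29, i=9→25, t=20→36.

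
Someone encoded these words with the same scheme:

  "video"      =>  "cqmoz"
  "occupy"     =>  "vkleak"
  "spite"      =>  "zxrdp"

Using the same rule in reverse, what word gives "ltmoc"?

elder

In video: v→c is +7, i→q is +8, d→m is +9, e→o is +10 — the shift increases by 1 each position. Letter i (0-indexed) is shifted by i+7, so successive shifts are 7, 8, 9, ….
Decoding ltmoc: l−7=e, t−8=l, m−9=d, o−10=e, c−11=r.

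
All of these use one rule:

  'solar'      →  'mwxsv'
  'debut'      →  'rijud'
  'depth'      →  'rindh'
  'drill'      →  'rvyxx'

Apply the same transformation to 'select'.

s(18)→m(12) and o(14)→w(22) fit y≡17x+18 (mod 26); the inverse of 17 mod 26 is 23. Treating letters as 0–25, the rule is x ↦ 17x + 18 (mod 26).
On select: s(18)→17·18+18≡12=m; e(4)→17·4+18≡8=i; l(11)→17·11+18≡23=x; e(4)→17·4+18≡8=i; c(2)→17·2+18≡0=a; t(19)→17·19+18≡3=d (all mod 26).

mixiad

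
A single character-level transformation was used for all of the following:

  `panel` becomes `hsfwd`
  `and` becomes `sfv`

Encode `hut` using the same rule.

zml

Every letter moves 18 places later in the alphabet, wrapping around z→a.
For hut: h+18=z, u+18=m, t+18=l.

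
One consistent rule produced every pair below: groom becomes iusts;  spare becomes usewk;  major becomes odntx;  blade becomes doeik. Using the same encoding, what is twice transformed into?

In groom: g→i is +2, r→u is +3, o→s is +4, o→t is +5 — the shift increases by 1 each position. Each letter shifts forward by (position + 2), i.e. 2, 3, 4, … — the shift grows by one for each successive letter.
For twice: t+2=v, w+3=z, i+4=m, c+5=h, e+6=k.

vzmhk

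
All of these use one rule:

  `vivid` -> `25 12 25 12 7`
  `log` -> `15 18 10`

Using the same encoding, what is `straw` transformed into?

22 23 21 4 26

v is letter #22 and maps to 25: an offset of 3. The number is (letter's place in the alphabet, a=1) + 3.
Applying it to straw: s=19→22, t=20→23, r=18→21, a=1→4, w=23→26.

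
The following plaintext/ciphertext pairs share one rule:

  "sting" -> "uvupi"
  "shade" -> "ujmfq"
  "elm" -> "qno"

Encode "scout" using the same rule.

ueagv

The shift depends on letter class: consonant s→u is +2, but vowel i→u is +12. Vowels shift forward by 12 and consonants shift forward by 2.
Applying it to scout: s(cons)+2=u, c(cons)+2=e, o(vowel)+12=a, u(vowel)+12=g, t(cons)+2=v.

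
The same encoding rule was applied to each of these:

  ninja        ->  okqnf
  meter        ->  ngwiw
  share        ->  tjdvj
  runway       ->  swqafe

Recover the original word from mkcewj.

lizard

In ninja: n→o is +1, i→k is +2, n→q is +3, j→n is +4 — the shift increases by 1 each position. The shift increases by 1 at each position, starting from +1: 1, 2, 3, ….
Decoding mkcewj: m−1=l, k−2=i, c−3=z, e−4=a, w−5=r, j−6=d.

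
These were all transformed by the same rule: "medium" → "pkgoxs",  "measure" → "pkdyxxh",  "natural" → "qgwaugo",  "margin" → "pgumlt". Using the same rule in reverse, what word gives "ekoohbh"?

believe

Shifts by position in medium: pos 0: m→p (+3), pos 1: e→k (+6), pos 2: d→g (+3), pos 3: i→o (+6) — repeating every 2. It's a Vigenère-style cipher with numeric key [3,6]: position i shifts by key[i mod 2].
Reversing it on ekoohbh: e−3=b, k−6=e, o−3=l, o−6=i, h−3=e, b−6=v, h−3=e.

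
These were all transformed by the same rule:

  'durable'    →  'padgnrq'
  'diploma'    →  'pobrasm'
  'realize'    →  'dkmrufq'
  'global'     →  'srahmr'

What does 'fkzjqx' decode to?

Shifts by position in durable: pos 0: d→p (+12), pos 1: u→a (+6), pos 2: r→d (+12), pos 3: a→g (+6) — repeating every 2. A repeating key of period 2 is used — shifts +12, +6 over and over.
Undoing it on fkzjqx: f−12=t, k−6=e, z−12=n, j−6=d, q−12=e, x−6=r.

tender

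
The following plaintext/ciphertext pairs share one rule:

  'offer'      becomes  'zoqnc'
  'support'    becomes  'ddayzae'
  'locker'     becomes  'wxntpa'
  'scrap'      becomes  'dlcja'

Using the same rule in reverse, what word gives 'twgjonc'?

Shifts by position in offer: pos 0: o→z (+11), pos 1: f→o (+9), pos 2: f→q (+11), pos 3: e→n (+9) — repeating every 2. It's a Vigenère-style cipher with numeric key [11,9]: position i shifts by key[i mod 2].
Undoing it on twgjonc: t−11=i, w−9=n, g−11=v, j−9=a, o−11=d, n−9=e, c−11=r.

invader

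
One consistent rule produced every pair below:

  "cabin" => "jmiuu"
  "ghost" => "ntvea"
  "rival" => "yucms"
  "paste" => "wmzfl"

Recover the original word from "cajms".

vocal

Shifts by position in cabin: pos 0: c→j (+7), pos 1: a→m (+12), pos 2: b→i (+7), pos 3: i→u (+12) — repeating every 2. The shifts repeat in a cycle of length 2: positions 0,1,… shift by +7, +12, then the pattern repeats.
Undoing it on cajms: c−7=v, a−12=o, j−7=c, m−12=a, s−7=l.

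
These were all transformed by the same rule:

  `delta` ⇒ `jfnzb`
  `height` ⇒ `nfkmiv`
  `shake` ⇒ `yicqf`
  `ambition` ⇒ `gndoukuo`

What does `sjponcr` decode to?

minimal

Shifts by position in delta: pos 0: d→j (+6), pos 1: e→f (+1), pos 2: l→n (+2), pos 3: t→z (+6), pos 4: a→b (+1) — repeating every 3. A repeating key of period 3 is used — shifts +6, +1, +2 over and over.
Decoding sjponcr: s−6=m, j−1=i, p−2=n, o−6=i, n−1=m, c−2=a, r−6=l.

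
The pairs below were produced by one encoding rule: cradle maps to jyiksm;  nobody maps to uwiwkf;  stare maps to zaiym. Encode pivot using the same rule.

wqcwa

Vowels shift forward by 8 and consonants shift forward by 7.
Applying it to pivot: p(cons)+7=w, i(vowel)+8=q, v(cons)+7=c, o(vowel)+8=w, t(cons)+7=a.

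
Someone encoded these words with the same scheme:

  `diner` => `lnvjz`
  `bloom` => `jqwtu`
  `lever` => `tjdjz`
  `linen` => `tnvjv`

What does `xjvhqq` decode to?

Shifts by position in diner: pos 0: d→l (+8), pos 1: i→n (+5), pos 2: n→v (+8), pos 3: e→j (+5) — repeating every 2. A repeating key of period 2 is used — shifts +8, +5 over and over.
Reversing it on xjvhqq: x−8=p, j−5=e, v−8=n, h−5=c, q−8=i, q−5=l.

pencil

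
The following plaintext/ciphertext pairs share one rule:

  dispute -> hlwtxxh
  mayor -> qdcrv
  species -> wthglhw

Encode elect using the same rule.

The shift depends on letter class: consonant d→h is +4, but vowel i→l is +3. The rule splits by letter class: vowels +3, consonants +4.
For elect: e(vowel)+3=h, l(cons)+4=p, e(vowel)+3=h, c(cons)+4=g, t(cons)+4=x.

hphgx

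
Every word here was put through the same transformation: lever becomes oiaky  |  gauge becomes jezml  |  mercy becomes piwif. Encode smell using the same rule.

In lever: l→o is +3, e→i is +4, v→a is +5, e→k is +6 — the shift increases by 1 each position. Letter i (0-indexed) is shifted by i+3, so successive shifts are 3, 4, 5, ….
For smell: s+3=v, m+4=q, e+5=j, l+6=r, l+7=s.

vqjrs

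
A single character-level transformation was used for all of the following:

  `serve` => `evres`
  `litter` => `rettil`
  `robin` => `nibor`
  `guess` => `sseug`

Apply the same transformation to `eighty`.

ythgie

The output letters match the input read backwards: serve reversed is evres. It's just the letters in reverse order.
On eighty: reverse → ythgie.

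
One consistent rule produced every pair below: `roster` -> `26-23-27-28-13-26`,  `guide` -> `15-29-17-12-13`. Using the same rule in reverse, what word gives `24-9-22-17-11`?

panic

The number is (letter's place in the alphabet, a=1) + 8.
Decoding 24-9-22-17-11: 24→(24−8)÷1=16=p, 9→(9−8)÷1=1=a, 22→(22−8)÷1=14=n, 17→(17−8)÷1=9=i, 11→(11−8)÷1=3=c.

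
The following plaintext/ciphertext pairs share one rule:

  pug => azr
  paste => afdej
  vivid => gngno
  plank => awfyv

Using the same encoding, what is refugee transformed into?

The shift depends on letter class: consonant p→a is +11, but vowel u→z is +5. The rule splits by letter class: vowels +5, consonants +11.
Applying it to refugee: r(cons)+11=c, e(vowel)+5=j, f(cons)+11=q, u(vowel)+5=z, g(cons)+11=r, e(vowel)+5=j, e(vowel)+5=j.

cjqzrjj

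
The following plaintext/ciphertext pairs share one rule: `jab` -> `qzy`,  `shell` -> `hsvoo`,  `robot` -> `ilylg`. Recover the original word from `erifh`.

virus

Each pair mirrors across the alphabet (j↔q, a↔z, b↔y): positions sum to 25. Letters are reflected about the middle of the alphabet (position → 25−position): Atbash.
Reversing it on erifh: e↔v, r↔i, i↔r, f↔u, h↔s.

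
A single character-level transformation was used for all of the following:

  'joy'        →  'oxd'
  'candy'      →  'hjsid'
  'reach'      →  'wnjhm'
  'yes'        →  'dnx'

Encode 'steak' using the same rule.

The rule splits by letter class: vowels +9, consonants +5.
Applying it to steak: s(cons)+5=x, t(cons)+5=y, e(vowel)+9=n, a(vowel)+9=j, k(cons)+5=p.

xynjp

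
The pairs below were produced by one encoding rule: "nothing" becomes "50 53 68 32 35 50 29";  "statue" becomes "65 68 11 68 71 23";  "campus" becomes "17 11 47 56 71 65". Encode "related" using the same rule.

62 23 44 11 68 23 20

Each letter becomes 3×(its alphabet position, a=1..z=26) + 8.
Applying it to related: r=18→62, e=5→23, l=12→44, a=1→11, t=20→68, e=5→23, d=4→20.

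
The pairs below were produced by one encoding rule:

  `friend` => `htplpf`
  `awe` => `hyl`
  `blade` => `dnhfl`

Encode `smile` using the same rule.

The shift depends on letter class: consonant f→h is +2, but vowel i→p is +7. The rule splits by letter class: vowels +7, consonants +2.
Applying it to smile: s(cons)+2=u, m(cons)+2=o, i(vowel)+7=p, l(cons)+2=n, e(vowel)+7=l.

uopnl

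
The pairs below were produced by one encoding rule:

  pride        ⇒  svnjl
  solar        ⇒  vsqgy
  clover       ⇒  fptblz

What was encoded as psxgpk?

Each letter shifts forward by (position + 3), i.e. 3, 4, 5, … — the shift grows by one for each successive letter.
Reversing it on psxgpk: p−3=m, s−4=o, x−5=s, g−6=a, p−7=i, k−8=c.

mosaic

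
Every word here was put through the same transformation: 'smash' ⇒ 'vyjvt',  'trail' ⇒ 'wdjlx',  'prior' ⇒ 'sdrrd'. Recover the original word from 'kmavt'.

harsh

Shifts by position in smash: pos 0: s→v (+3), pos 1: m→y (+12), pos 2: a→j (+9), pos 3: s→v (+3), pos 4: h→t (+12) — repeating every 3. The shifts repeat in a cycle of length 3: positions 0,1,… shift by +3, +12, +9, then the pattern repeats.
Decoding kmavt: k−3=h, m−12=a, a−9=r, v−3=s, t−12=h.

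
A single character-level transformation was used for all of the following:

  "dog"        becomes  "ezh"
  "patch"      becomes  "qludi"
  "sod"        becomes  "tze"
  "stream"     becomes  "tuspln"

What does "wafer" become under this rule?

xlgps

The shift depends on letter class: consonant d→e is +1, but vowel o→z is +11. Two shifts are in play — +11 for a/e/i/o/u, +1 for every other letter.
On wafer: w(cons)+1=x, a(vowel)+11=l, f(cons)+1=g, e(vowel)+11=p, r(cons)+1=s.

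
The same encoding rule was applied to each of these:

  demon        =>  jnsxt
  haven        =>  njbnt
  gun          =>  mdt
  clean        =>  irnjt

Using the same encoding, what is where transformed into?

The shift depends on letter class: consonant d→j is +6, but vowel e→n is +9. The rule splits by letter class: vowels +9, consonants +6.
Applying it to where: w(cons)+6=c, h(cons)+6=n, e(vowel)+9=n, r(cons)+6=x, e(vowel)+9=n.

cnnxn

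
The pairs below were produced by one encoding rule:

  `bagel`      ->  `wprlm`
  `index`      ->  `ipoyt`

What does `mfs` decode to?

Two steps: reverse the string, then apply a Caesar shift of +11.
Decoding mfs: shift back: m−11=b, f−11=u, s−11=h → buh; then reverse → hub.

hub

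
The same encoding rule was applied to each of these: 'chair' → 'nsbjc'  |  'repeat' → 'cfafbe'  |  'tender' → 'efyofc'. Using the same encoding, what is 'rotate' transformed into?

The shift depends on letter class: consonant c→n is +11, but vowel a→b is +1. Two shifts are in play — +1 for a/e/i/o/u, +11 for every other letter.
For rotate: r(cons)+11=c, o(vowel)+1=p, t(cons)+11=e, a(vowel)+1=b, t(cons)+11=e, e(vowel)+1=f.

cpebef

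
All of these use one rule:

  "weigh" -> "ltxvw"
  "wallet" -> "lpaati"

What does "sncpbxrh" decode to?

dynamics

Compare letters: w→l is +15, e→t is +15, i→x is +15 — a constant shift. Each letter is shifted forward by 15 in the alphabet (a Caesar shift of +15).
Decoding sncpbxrh: s−15=d, n−15=y, c−15=n, p−15=a, b−15=m, x−15=i, r−15=c, h−15=s.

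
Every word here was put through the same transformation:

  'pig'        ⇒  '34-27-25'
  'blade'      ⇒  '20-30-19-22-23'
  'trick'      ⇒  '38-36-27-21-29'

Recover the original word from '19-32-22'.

and

p is letter #16 and maps to 34: an offset of 18. Letters become their 1-based position plus 18 (so a→19, b→20, …).
Decoding 19-32-22: 19→(19−18)÷1=1=a, 32→(32−18)÷1=14=n, 22→(22−18)÷1=4=d.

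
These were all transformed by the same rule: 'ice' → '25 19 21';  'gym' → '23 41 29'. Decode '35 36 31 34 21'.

Each letter is replaced by its alphabet position (a=1..z=26) + 16.
Reversing it on 35 36 31 34 21: 35→(35−16)÷1=19=s, 36→(36−16)÷1=20=t, 31→(31−16)÷1=15=o, 34→(34−16)÷1=18=r, 21→(21−16)÷1=5=e.

store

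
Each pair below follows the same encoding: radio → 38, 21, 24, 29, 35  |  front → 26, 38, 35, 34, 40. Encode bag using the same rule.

r is letter #18 and maps to 38: an offset of 20. Letters become their 1-based position plus 20 (so a→21, b→22, …).
On bag: b=2→22, a=1→21, g=7→27.

22, 21, 27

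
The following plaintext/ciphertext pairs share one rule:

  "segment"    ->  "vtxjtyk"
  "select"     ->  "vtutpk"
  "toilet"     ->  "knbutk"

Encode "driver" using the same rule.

s(18)→v(21) and e(4)→t(19) fit y≡15x+11 (mod 26); the inverse of 15 mod 26 is 7. Treating letters as 0–25, the rule is x ↦ 15x + 11 (mod 26).
On driver: d(3)→15·3+11≡4=e; r(17)→15·17+11≡6=g; i(8)→15·8+11≡1=b; v(21)→15·21+11≡14=o; e(4)→15·4+11≡19=t; r(17)→15·17+11≡6=g (all mod 26).

egbotg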